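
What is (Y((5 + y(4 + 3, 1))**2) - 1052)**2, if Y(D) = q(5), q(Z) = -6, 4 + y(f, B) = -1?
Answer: 1119364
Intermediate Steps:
y(f, B) = -5 (y(f, B) = -4 - 1 = -5)
Y(D) = -6
(Y((5 + y(4 + 3, 1))**2) - 1052)**2 = (-6 - 1052)**2 = (-1058)**2 = 1119364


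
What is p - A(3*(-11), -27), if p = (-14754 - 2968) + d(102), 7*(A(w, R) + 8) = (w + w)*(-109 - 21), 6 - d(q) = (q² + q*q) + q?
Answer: -278906/7 ≈ -39844.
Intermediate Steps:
d(q) = 6 - q - 2*q² (d(q) = 6 - ((q² + q*q) + q) = 6 - ((q² + q²) + q) = 6 - (2*q² + q) = 6 - (q + 2*q²) = 6 + (-q - 2*q²) = 6 - q - 2*q²)
A(w, R) = -8 - 260*w/7 (A(w, R) = -8 + ((w + w)*(-109 - 21))/7 = -8 + ((2*w)*(-130))/7 = -8 + (-260*w)/7 = -8 - 260*w/7)
p = -38626 (p = (-14754 - 2968) + (6 - 1*102 - 2*102²) = -17722 + (6 - 102 - 2*10404) = -17722 + (6 - 102 - 20808) = -17722 - 20904 = -38626)
p - A(3*(-11), -27) = -38626 - (-8 - 780*(-11)/7) = -38626 - (-8 - 260/7*(-33)) = -38626 - (-8 + 8580/7) = -38626 - 1*8524/7 = -38626 - 8524/7 = -278906/7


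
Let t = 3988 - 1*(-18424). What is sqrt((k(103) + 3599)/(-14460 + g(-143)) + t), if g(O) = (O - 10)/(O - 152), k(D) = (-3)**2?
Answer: 2*sqrt(842519342361957)/387777 ≈ 149.71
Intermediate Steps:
k(D) = 9
g(O) = (-10 + O)/(-152 + O)
t = 22412 (t = 3988 + 18424 = 22412)
sqrt((k(103) + 3599)/(-14460 + g(-143)) + t) = sqrt((9 + 3599)/(-14460 + (-10 - 143)/(-152 - 143)) + 22412) = sqrt(3608/(-14460 - 153/(-295)) + 22412) = sqrt(3608/(-14460 - 1/295*(-153)) + 22412) = sqrt(3608/(-14460 + 153/295) + 22412) = sqrt(3608/(-4265547/295) + 22412) = sqrt(3608*(-295/4265547) + 22412) = sqrt(-96760/387777 + 22412) = sqrt(8690761364/387777) = 2*sqrt(842519342361957)/387777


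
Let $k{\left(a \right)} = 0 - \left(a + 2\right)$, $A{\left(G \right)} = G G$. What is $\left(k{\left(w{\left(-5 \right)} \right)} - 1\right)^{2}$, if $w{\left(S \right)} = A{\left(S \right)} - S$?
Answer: $1089$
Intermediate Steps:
$A{\left(G \right)} = G^{2}$
$w{\left(S \right)} = S^{2} - S$
$k{\left(a \right)} = -2 - a$ ($k{\left(a \right)} = 0 - \left(2 + a\right) = -2 - a$)
$\left(k{\left(w{\left(-5 \right)} \right)} - 1\right)^{2} = \left(\left(-2 - - 5 \left(-1 - 5\right)\right) - 1\right)^{2} = \left(\left(-2 - \left(-5\right) \left(-6\right)\right) - 1\right)^{2} = \left(\left(-2 - 30\right) - 1\right)^{2} = \left(-32 - 1\right)^{2} = \left(-33\right)^{2} = 1089$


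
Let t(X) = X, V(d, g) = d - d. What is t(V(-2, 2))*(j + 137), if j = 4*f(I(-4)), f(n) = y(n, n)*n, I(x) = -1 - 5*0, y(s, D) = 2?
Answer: 0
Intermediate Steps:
I(x) = -1 (I(x) = -1 + 0 = -1)
f(n) = 2*n
V(d, g) = 0
j = -8 (j = 4*(2*(-1)) = 4*(-2) = -8)
t(V(-2, 2))*(j + 137) = 0*(-8 + 137) = 0*129 = 0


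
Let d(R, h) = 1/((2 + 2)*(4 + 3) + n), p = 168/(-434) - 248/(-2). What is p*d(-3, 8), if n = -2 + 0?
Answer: 1916/403 ≈ 4.7543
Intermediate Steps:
n = -2
p = 3832/31 (p = 168*(-1/434) - 248*(-1/2) = -12/31 + 124 = 3832/31 ≈ 123.61)
d(R, h) = 1/26 (d(R, h) = 1/((2 + 2)*(4 + 3) - 2) = 1/(4*7 - 2) = 1/(28 - 2) = 1/26)
p*d(-3, 8) = (3832/31)*(1/26) = 1916/403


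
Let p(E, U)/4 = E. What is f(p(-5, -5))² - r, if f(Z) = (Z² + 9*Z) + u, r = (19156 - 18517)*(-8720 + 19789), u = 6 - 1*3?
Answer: -7023362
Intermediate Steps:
p(E, U) = 4*E
u = 3 (u = 6 - 3 = 3)
r = 7073091 (r = 639*11069 = 7073091)
f(Z) = 3 + Z² + 9*Z (f(Z) = (Z² + 9*Z) + 3 = 3 + Z² + 9*Z)
f(p(-5, -5))² - r = (3 + (4*(-5))² + 9*(4*(-5)))² - 1*7073091 = (3 + (-20)² + 9*(-20))² - 7073091 = (3 + 400 - 180)² - 7073091 = 223² - 7073091 = 49729 - 7073091 = -7023362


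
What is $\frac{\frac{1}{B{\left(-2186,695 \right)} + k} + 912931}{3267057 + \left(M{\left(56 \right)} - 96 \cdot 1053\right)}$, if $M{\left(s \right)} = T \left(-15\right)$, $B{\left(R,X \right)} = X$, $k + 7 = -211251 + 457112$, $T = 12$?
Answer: $\frac{225082225120}{780522112161} \approx 0.28837$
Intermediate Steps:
$k = 245854$ ($k = -7 + \left(-211251 + 457112\right) = -7 + 245861 = 245854$)
$M{\left(s \right)} = -180$ ($M{\left(s \right)} = 12 \left(-15\right) = -180$)
$\frac{\frac{1}{B{\left(-2186,695 \right)} + k} + 912931}{3267057 + \left(M{\left(56 \right)} - 96 \cdot 1053\right)} = \frac{\frac{1}{695 + 245854} + 912931}{3267057 - \left(180 + 96 \cdot 1053\right)} = \frac{\frac{1}{246549} + 912931}{3267057 - 101268} = \frac{225082225120}{246549 \left(3267057 - 101268\right)} = \frac{225082225120}{246549 \cdot 3165789} = \frac{225082225120}{246549} \cdot \frac{1}{3165789} = \frac{225082225120}{780522112161}$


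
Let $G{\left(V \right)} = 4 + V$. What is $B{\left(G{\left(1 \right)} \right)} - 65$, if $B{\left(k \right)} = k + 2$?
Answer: $-58$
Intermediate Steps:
$B{\left(k \right)} = 2 + k$
$B{\left(G{\left(1 \right)} \right)} - 65 = \left(2 + \left(4 + 1\right)\right) - 65 = \left(2 + 5\right) - 65 = 7 - 65 = -58$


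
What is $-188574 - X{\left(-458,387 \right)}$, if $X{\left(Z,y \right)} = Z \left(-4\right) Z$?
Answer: $650482$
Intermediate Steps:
$X{\left(Z,y \right)} = - 4 Z^{2}$ ($X{\left(Z,y \right)} = - 4 Z Z = - 4 Z^{2}$)
$-188574 - X{\left(-458,387 \right)} = -188574 - - 4 \left(-458\right)^{2} = -188574 - \left(-4\right) 209764 = -188574 - -839056 = -188574 + 839056 = 650482$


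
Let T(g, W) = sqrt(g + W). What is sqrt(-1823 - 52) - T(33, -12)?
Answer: -sqrt(21) + 25*I*sqrt(3) ≈ -4.5826 + 43.301*I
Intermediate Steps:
T(g, W) = sqrt(W + g)
sqrt(-1823 - 52) - T(33, -12) = sqrt(-1823 - 52) - sqrt(-12 + 33) = sqrt(-1875) - sqrt(21) = 25*I*sqrt(3) - sqrt(21) = -sqrt(21) + 25*I*sqrt(3)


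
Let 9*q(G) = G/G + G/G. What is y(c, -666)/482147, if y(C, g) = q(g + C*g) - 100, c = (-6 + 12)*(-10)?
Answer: -898/4339323 ≈ -0.00020694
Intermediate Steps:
c = -60 (c = 6*(-10) = -60)
q(G) = 2/9 (q(G) = (G/G + G/G)/9 = (1 + 1)/9 = (⅑)*2 = 2/9)
y(C, g) = -898/9 (y(C, g) = 2/9 - 100 = -898/9)
y(c, -666)/482147 = -898/9/482147 = -898/9*1/482147 = -898/4339323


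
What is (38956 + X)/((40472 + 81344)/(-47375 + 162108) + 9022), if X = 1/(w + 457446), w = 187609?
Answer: 2883098317205873/667788635951810 ≈ 4.3174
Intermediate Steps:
X = 1/645055 (X = 1/(187609 + 457446) = 1/645055 ≈ 1.5503e-6)
(38956 + X)/((40472 + 81344)/(-47375 + 162108) + 9022) = (38956 + 1/645055)/((40472 + 81344)/(-47375 + 162108) + 9022) = 25128762581/(645055*(121816/114733 + 9022)) = 25128762581/(645055*(1035242942/114733)) = (25128762581/645055)*(114733/1035242942) = 2883098317205873/667788635951810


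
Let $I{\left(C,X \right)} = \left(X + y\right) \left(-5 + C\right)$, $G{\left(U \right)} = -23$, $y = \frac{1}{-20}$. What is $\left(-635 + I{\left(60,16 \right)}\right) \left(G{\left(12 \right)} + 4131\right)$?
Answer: $995163$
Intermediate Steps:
$y = - \frac{1}{20} \approx -0.05$
$I{\left(C,X \right)} = \left(-5 + C\right) \left(- \frac{1}{20} + X\right)$ ($I{\left(C,X \right)} = \left(X - \frac{1}{20}\right) \left(-5 + C\right) = \left(- \frac{1}{20} + X\right) \left(-5 + C\right) = \left(-5 + C\right) \left(- \frac{1}{20} + X\right)$)
$\left(-635 + I{\left(60,16 \right)}\right) \left(G{\left(12 \right)} + 4131\right) = \left(-635 + \left(\frac{1}{4} - 80 - 3 + 60 \cdot 16\right)\right) \left(-23 + 4131\right) = \left(-635 + \left(\frac{1}{4} - 80 - 3 + 960\right)\right) 4108 = \left(-635 + \frac{3509}{4}\right) 4108 = \frac{969}{4} \cdot 4108 = 995163$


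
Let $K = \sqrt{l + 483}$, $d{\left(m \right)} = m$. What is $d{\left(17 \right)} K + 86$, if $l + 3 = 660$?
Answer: $86 + 34 \sqrt{285} \approx 659.99$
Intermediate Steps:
$l = 657$ ($l = -3 + 660 = 657$)
$K = 2 \sqrt{285}$ ($K = \sqrt{657 + 483} = \sqrt{1140} = 2 \sqrt{285} \approx 33.764$)
$d{\left(17 \right)} K + 86 = 17 \cdot 2 \sqrt{285} + 86 = 34 \sqrt{285} + 86 = 86 + 34 \sqrt{285}$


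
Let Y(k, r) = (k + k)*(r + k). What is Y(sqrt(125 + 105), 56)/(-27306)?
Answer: -230/13653 - 56*sqrt(230)/13653 ≈ -0.079051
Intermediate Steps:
Y(k, r) = 2*k*(k + r) (Y(k, r) = (2*k)*(k + r) = 2*k*(k + r))
Y(sqrt(125 + 105), 56)/(-27306) = (2*sqrt(125 + 105)*(sqrt(125 + 105) + 56))/(-27306) = (2*sqrt(230)*(sqrt(230) + 56))*(-1/27306) = (2*sqrt(230)*(56 + sqrt(230)))*(-1/27306) = -sqrt(230)*(56 + sqrt(230))/13653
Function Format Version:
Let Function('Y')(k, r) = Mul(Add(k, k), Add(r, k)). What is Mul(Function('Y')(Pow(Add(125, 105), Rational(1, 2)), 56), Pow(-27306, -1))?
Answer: Add(Rational(-230, 13653), Mul(Rational(-56, 13653), Pow(230, Rational(1, 2)))) ≈ -0.079051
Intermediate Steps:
Function('Y')(k, r) = Mul(2, k, Add(k, r)) (Function('Y')(k, r) = Mul(Mul(2, k), Add(k, r)) = Mul(2, k, Add(k, r)))
Mul(Function('Y')(Pow(Add(125, 105), Rational(1, 2)), 56), Pow(-27306, -1)) = Mul(Mul(2, Pow(Add(125, 105), Rational(1, 2)), Add(Pow(Add(125, 105), Rational(1, 2)), 56)), Pow(-27306, -1)) = Mul(Mul(2, Pow(230, Rational(1, 2)), Add(Pow(230, Rational(1, 2)), 56)), Rational(-1, 27306)) = Mul(Mul(2, Pow(230, Rational(1, 2)), Add(56, Pow(230, Rational(1, 2)))), Rational(-1, 27306)) = Mul(Rational(-1, 13653), Pow(230, Rational(1, 2)), Add(56, Pow(230, Rational(1, 2))))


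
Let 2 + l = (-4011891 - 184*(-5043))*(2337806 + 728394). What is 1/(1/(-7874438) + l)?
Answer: -7874438/74461444901008441277 ≈ -1.0575e-13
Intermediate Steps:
l = -9456096409802 (l = -2 + (-4011891 - 184*(-5043))*(2337806 + 728394) = -2 + (-4011891 + 927912)*3066200 = -2 - 3083979*3066200 = -2 - 9456096409800 = -9456096409802)
1/(1/(-7874438) + l) = 1/(1/(-7874438) - 9456096409802) = 1/(-1/7874438 - 9456096409802) = 1/(-74461444901008441277/7874438) = -7874438/74461444901008441277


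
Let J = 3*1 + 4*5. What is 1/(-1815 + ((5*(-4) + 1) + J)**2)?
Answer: -1/1799 ≈ -0.00055586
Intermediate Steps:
J = 23 (J = 3 + 20 = 23)
1/(-1815 + ((5*(-4) + 1) + J)**2) = 1/(-1815 + ((5*(-4) + 1) + 23)**2) = 1/(-1815 + ((-20 + 1) + 23)**2) = 1/(-1815 + (-19 + 23)**2) = 1/(-1815 + 4**2) = 1/(-1815 + 16) = 1/(-1799) = -1/1799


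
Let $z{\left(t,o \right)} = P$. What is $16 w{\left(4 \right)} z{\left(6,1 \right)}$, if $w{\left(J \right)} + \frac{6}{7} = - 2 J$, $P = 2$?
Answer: $- \frac{1984}{7} \approx -283.43$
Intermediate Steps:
$z{\left(t,o \right)} = 2$
$w{\left(J \right)} = - \frac{6}{7} - 2 J$
$16 w{\left(4 \right)} z{\left(6,1 \right)} = 16 \left(- \frac{6}{7} - 8\right) 2 = 16 \left(- \frac{62}{7}\right) 2 = \left(- \frac{992}{7}\right) 2 = - \frac{1984}{7}$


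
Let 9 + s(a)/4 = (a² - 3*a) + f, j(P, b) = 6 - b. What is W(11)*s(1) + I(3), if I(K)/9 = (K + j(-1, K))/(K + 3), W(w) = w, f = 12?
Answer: 53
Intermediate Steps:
s(a) = 12 - 12*a + 4*a² (s(a) = -36 + 4*((a² - 3*a) + 12) = -36 + 4*(12 + a² - 3*a) = -36 + (48 - 12*a + 4*a²) = 12 - 12*a + 4*a²)
I(K) = 54/(3 + K) (I(K) = 9*((K + (6 - K))/(K + 3)) = 9*(6/(3 + K)) = 54/(3 + K))
W(11)*s(1) + I(3) = 11*(12 - 12*1 + 4*1²) + 54/(3 + 3) = 11*(12 - 12 + 4*1) + 54/6 = 11*(12 - 12 + 4) + 54*(⅙) = 11*4 + 9 = 44 + 9 = 53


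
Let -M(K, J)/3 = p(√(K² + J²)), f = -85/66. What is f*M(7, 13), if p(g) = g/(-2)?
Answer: -85*√218/44 ≈ -28.523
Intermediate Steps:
f = -85/66 (f = -85*1/66 = -85/66 ≈ -1.2879)
p(g) = -g/2 (p(g) = g*(-½) = -g/2)
M(K, J) = 3*√(J² + K²)/2 (M(K, J) = -(-3)*√(K² + J²)/2 = -(-3)*√(J² + K²)/2 = 3*√(J² + K²)/2)
f*M(7, 13) = -85*√(13² + 7²)/44 = -85*√(169 + 49)/44 = -85*√218/44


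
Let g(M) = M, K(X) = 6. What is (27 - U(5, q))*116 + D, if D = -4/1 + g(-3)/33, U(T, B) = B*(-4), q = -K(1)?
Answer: 3783/11 ≈ 343.91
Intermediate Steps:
q = -6 (q = -1*6 = -6)
U(T, B) = -4*B
D = -45/11 (D = -4/1 - 3/33 = -4*1 - 3*1/33 = -4 - 1/11 = -45/11 ≈ -4.0909)
(27 - U(5, q))*116 + D = (27 - (-4)*(-6))*116 - 45/11 = (27 - 1*24)*116 - 45/11 = (27 - 24)*116 - 45/11 = 3*116 - 45/11 = 348 - 45/11 = 3783/11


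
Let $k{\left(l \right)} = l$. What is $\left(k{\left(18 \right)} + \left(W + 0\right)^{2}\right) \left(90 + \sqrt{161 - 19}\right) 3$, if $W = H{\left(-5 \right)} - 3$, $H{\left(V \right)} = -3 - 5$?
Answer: $37530 + 417 \sqrt{142} \approx 42499.0$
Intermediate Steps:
$H{\left(V \right)} = -8$
$W = -11$ ($W = -8 - 3 = -11$)
$\left(k{\left(18 \right)} + \left(W + 0\right)^{2}\right) \left(90 + \sqrt{161 - 19}\right) 3 = \left(18 + \left(-11 + 0\right)^{2}\right) \left(90 + \sqrt{161 - 19}\right) 3 = \left(18 + \left(-11\right)^{2}\right) \left(90 + \sqrt{142}\right) 3 = \left(18 + 121\right) \left(90 + \sqrt{142}\right) 3 = 139 \left(90 + \sqrt{142}\right) 3 = \left(12510 + 139 \sqrt{142}\right) 3 = 37530 + 417 \sqrt{142}$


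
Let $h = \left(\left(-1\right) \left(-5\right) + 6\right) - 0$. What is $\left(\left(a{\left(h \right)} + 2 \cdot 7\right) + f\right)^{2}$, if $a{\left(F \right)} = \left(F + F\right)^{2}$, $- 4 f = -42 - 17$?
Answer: $\frac{4206601}{16} \approx 2.6291 \cdot 10^{5}$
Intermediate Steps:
$f = \frac{59}{4}$ ($f = - \frac{-42 - 17}{4} = \left(- \frac{1}{4}\right) \left(-59\right) = \frac{59}{4} \approx 14.75$)
$h = 11$ ($h = \left(5 + 6\right) + 0 = 11 + 0 = 11$)
$a{\left(F \right)} = 4 F^{2}$ ($a{\left(F \right)} = \left(2 F\right)^{2} = 4 F^{2}$)
$\left(\left(a{\left(h \right)} + 2 \cdot 7\right) + f\right)^{2} = \left(\left(4 \cdot 11^{2} + 2 \cdot 7\right) + \frac{59}{4}\right)^{2} = \left(\left(4 \cdot 121 + 14\right) + \frac{59}{4}\right)^{2} = \left(\left(484 + 14\right) + \frac{59}{4}\right)^{2} = \left(498 + \frac{59}{4}\right)^{2} = \left(\frac{2051}{4}\right)^{2} = \frac{4206601}{16}$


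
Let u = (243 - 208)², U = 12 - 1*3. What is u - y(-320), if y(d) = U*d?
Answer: 4105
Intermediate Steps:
U = 9 (U = 12 - 3 = 9)
y(d) = 9*d
u = 1225 (u = 35² = 1225)
u - y(-320) = 1225 - 9*(-320) = 1225 - 1*(-2880) = 1225 + 2880 = 4105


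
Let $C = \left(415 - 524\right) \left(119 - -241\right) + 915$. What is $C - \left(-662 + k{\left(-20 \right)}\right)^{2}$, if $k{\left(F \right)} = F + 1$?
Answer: $-502086$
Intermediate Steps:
$k{\left(F \right)} = 1 + F$
$C = -38325$ ($C = - 109 \left(119 + 241\right) + 915 = \left(-109\right) 360 + 915 = -39240 + 915 = -38325$)
$C - \left(-662 + k{\left(-20 \right)}\right)^{2} = -38325 - \left(-662 + \left(1 - 20\right)\right)^{2} = -38325 - \left(-662 - 19\right)^{2} = -38325 - \left(-681\right)^{2} = -38325 - 463761 = -502086$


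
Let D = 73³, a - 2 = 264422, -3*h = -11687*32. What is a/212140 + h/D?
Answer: 96983314846/61894549785 ≈ 1.5669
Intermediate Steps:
h = 373984/3 (h = -(-11687)*32/3 = -⅓*(-373984) = 373984/3 ≈ 1.2466e+5)
a = 264424 (a = 2 + 264422 = 264424)
D = 389017
a/212140 + h/D = 264424/212140 + (373984/3)/389017 = 264424*(1/212140) + (373984/3)*(1/389017) = 66106/53035 + 373984/1167051 = 96983314846/61894549785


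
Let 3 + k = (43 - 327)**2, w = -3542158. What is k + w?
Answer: -3461505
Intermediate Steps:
k = 80653 (k = -3 + (43 - 327)**2 = -3 + (-284)**2 = -3 + 80656 = 80653)
k + w = 80653 - 3542158 = -3461505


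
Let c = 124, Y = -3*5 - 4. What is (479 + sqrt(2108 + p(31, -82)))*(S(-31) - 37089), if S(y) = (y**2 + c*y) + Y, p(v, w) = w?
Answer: -19155689 - 39991*sqrt(2026) ≈ -2.0956e+7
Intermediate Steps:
Y = -19 (Y = -15 - 4 = -19)
S(y) = -19 + y**2 + 124*y (S(y) = (y**2 + 124*y) - 19 = -19 + y**2 + 124*y)
(479 + sqrt(2108 + p(31, -82)))*(S(-31) - 37089) = (479 + sqrt(2108 - 82))*((-19 + (-31)**2 + 124*(-31)) - 37089) = (479 + sqrt(2026))*((-19 + 961 - 3844) - 37089) = (479 + sqrt(2026))*(-2902 - 37089) = (479 + sqrt(2026))*(-39991) = -19155689 - 39991*sqrt(2026)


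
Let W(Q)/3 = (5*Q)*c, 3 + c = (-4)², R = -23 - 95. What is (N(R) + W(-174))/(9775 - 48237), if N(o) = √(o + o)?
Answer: 16965/19231 - I*√59/19231 ≈ 0.88217 - 0.00039941*I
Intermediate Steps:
R = -118
c = 13 (c = -3 + (-4)² = -3 + 16 = 13)
N(o) = √2*√o (N(o) = √(2*o) = √2*√o)
W(Q) = 195*Q (W(Q) = 3*((5*Q)*13) = 3*(65*Q) = 195*Q)
(N(R) + W(-174))/(9775 - 48237) = (√2*√(-118) + 195*(-174))/(9775 - 48237) = (√2*(I*√118) - 33930)/(-38462) = (2*I*√59 - 33930)*(-1/38462) = (-33930 + 2*I*√59)*(-1/38462) = 16965/19231 - I*√59/19231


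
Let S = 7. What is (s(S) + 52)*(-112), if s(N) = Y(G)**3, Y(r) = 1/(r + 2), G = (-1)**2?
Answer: -157360/27 ≈ -5828.1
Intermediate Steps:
G = 1
Y(r) = 1/(2 + r)
s(N) = 1/27 (s(N) = (1/(2 + 1))**3 = (1/3)**3 = 1/27)
(s(S) + 52)*(-112) = (1/27 + 52)*(-112) = (1405/27)*(-112) = -157360/27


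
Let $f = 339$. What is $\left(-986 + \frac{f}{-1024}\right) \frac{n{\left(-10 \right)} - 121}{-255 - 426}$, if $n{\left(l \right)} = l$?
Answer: $- \frac{132310393}{697344} \approx -189.73$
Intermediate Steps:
$\left(-986 + \frac{f}{-1024}\right) \frac{n{\left(-10 \right)} - 121}{-255 - 426} = \left(-986 + \frac{339}{-1024}\right) \frac{-10 - 121}{-255 - 426} = \left(-986 + 339 \left(- \frac{1}{1024}\right)\right) \left(- \frac{131}{-681}\right) = \left(-986 - \frac{339}{1024}\right) \left(\left(-131\right) \left(- \frac{1}{681}\right)\right) = \left(- \frac{1010003}{1024}\right) \frac{131}{681} = - \frac{132310393}{697344}$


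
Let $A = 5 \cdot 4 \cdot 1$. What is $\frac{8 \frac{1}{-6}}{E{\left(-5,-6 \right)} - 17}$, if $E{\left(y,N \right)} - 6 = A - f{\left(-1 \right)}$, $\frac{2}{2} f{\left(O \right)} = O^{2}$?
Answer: $- \frac{1}{6} \approx -0.16667$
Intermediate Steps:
$f{\left(O \right)} = O^{2}$
$A = 20$ ($A = 20 \cdot 1 = 20$)
$E{\left(y,N \right)} = 25$ ($E{\left(y,N \right)} = 6 + \left(20 - \left(-1\right)^{2}\right) = 6 + \left(20 - 1\right) = 6 + 19 = 25$)
$\frac{8 \frac{1}{-6}}{E{\left(-5,-6 \right)} - 17} = \frac{8 \frac{1}{-6}}{25 - 17} = \frac{8 \left(- \frac{1}{6}\right)}{8} = \left(- \frac{4}{3}\right) \frac{1}{8} = - \frac{1}{6}$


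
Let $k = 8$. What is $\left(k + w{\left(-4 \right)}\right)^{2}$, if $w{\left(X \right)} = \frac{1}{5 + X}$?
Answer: $81$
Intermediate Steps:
$\left(k + w{\left(-4 \right)}\right)^{2} = \left(8 + \frac{1}{5 - 4}\right)^{2} = \left(8 + 1^{-1}\right)^{2} = \left(8 + 1\right)^{2} = 9^{2} = 81$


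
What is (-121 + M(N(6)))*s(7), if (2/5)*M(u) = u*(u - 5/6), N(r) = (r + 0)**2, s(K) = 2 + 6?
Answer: 24352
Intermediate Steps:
s(K) = 8
N(r) = r**2
M(u) = 5*u*(-5/6 + u)/2 (M(u) = 5*(u*(u - 5/6))/2 = 5*(u*(-5/6 + u))/2 = 5*u*(-5/6 + u)/2)
(-121 + M(N(6)))*s(7) = (-121 + (5/12)*6**2*(-5 + 6*6**2))*8 = (-121 + (5/12)*36*(-5 + 6*36))*8 = (-121 + (5/12)*36*(-5 + 216))*8 = (-121 + (5/12)*36*211)*8 = (-121 + 3165)*8 = 3044*8 = 24352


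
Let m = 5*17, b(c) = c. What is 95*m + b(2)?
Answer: 8077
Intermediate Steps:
m = 85
95*m + b(2) = 95*85 + 2 = 8075 + 2 = 8077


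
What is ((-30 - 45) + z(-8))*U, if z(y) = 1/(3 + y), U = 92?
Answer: -34592/5 ≈ -6918.4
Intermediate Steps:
((-30 - 45) + z(-8))*U = ((-30 - 45) + 1/(3 - 8))*92 = (-75 + 1/(-5))*92 = (-75 - ⅕)*92 = -376/5*92 = -34592/5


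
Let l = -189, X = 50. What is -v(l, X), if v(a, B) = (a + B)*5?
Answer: 695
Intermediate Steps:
v(a, B) = 5*B + 5*a (v(a, B) = (B + a)*5 = 5*B + 5*a)
-v(l, X) = -(5*50 + 5*(-189)) = -(250 - 945) = -1*(-695) = 695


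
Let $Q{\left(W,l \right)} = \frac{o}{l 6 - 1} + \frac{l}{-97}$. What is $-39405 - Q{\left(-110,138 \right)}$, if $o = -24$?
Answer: $- \frac{3160913241}{80219} \approx -39404.0$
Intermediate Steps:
$Q{\left(W,l \right)} = - \frac{24}{-1 + 6 l} - \frac{l}{97}$ ($Q{\left(W,l \right)} = - \frac{24}{l 6 - 1} + \frac{l}{-97} = - \frac{24}{6 l - 1} + l \left(- \frac{1}{97}\right) = - \frac{24}{-1 + 6 l} - \frac{l}{97}$)
$-39405 - Q{\left(-110,138 \right)} = -39405 - \frac{-2328 + 138 - 6 \cdot 138^{2}}{97 \left(-1 + 6 \cdot 138\right)} = -39405 - \frac{-2328 + 138 - 114264}{97 \left(-1 + 828\right)} = -39405 - \frac{-2328 + 138 - 114264}{97 \cdot 827} = -39405 - \frac{1}{97} \cdot \frac{1}{827} \left(-116454\right) = -39405 - - \frac{116454}{80219} = -39405 + \frac{116454}{80219} = - \frac{3160913241}{80219}$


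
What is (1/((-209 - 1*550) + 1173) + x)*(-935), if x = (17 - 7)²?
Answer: -38709935/414 ≈ -93502.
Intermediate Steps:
x = 100 (x = 10² = 100)
(1/((-209 - 1*550) + 1173) + x)*(-935) = (1/((-209 - 1*550) + 1173) + 100)*(-935) = (1/((-209 - 550) + 1173) + 100)*(-935) = (1/(-759 + 1173) + 100)*(-935) = (1/414 + 100)*(-935) = (41401/414)*(-935) = -38709935/414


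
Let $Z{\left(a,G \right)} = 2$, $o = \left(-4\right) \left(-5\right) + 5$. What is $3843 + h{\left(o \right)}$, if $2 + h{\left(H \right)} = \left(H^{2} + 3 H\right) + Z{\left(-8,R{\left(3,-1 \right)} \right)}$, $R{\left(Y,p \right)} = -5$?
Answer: $4543$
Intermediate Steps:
$o = 25$ ($o = 20 + 5 = 25$)
$h{\left(H \right)} = H^{2} + 3 H$ ($h{\left(H \right)} = -2 + \left(\left(H^{2} + 3 H\right) + 2\right) = -2 + \left(2 + H^{2} + 3 H\right) = H^{2} + 3 H$)
$3843 + h{\left(o \right)} = 3843 + 25 \left(3 + 25\right) = 3843 + 25 \cdot 28 = 3843 + 700 = 4543$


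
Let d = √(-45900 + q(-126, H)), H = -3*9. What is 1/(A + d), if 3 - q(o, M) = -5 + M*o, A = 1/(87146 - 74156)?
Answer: 12990/8317874489401 - 1181180700*I*√1006/8317874489401 ≈ 1.5617e-9 - 0.004504*I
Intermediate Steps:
H = -27
A = 1/12990 ≈ 7.6982e-5
q(o, M) = 8 - M*o (q(o, M) = 3 - (-5 + M*o) = 3 + (5 - M*o) = 8 - M*o)
d = 7*I*√1006 (d = √(-45900 + (8 - 1*(-27)*(-126))) = √(-45900 + (8 - 3402)) = √(-45900 - 3394) = √(-49294) = 7*I*√1006 ≈ 222.02*I)
1/(A + d) = 1/(1/12990 + 7*I*√1006)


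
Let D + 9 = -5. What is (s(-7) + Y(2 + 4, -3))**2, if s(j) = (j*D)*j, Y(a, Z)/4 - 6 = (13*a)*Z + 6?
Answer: 2477476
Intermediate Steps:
D = -14 (D = -9 - 5 = -14)
Y(a, Z) = 48 + 52*Z*a (Y(a, Z) = 24 + 4*((13*a)*Z + 6) = 24 + 4*(13*Z*a + 6) = 24 + 4*(6 + 13*Z*a) = 24 + (24 + 52*Z*a) = 48 + 52*Z*a)
s(j) = -14*j**2 (s(j) = (j*(-14))*j = (-14*j)*j = -14*j**2)
(s(-7) + Y(2 + 4, -3))**2 = (-14*(-7)**2 + (48 + 52*(-3)*(2 + 4)))**2 = (-14*49 + (48 + 52*(-3)*6))**2 = (-686 + (48 - 936))**2 = (-686 - 888)**2 = (-1574)**2 = 2477476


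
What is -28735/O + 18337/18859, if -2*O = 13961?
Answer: 1339829587/263290499 ≈ 5.0888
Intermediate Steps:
O = -13961/2 (O = -½*13961 = -13961/2 ≈ -6980.5)
-28735/O + 18337/18859 = -28735/(-13961/2) + 18337/18859 = -28735*(-2/13961) + 18337*(1/18859) = 57470/13961 + 18337/18859 = 1339829587/263290499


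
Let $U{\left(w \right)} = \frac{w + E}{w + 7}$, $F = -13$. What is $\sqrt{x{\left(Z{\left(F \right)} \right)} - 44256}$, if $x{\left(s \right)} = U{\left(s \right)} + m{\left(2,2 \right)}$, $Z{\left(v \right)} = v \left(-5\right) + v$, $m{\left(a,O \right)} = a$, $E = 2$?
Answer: $\frac{2 i \sqrt{38511247}}{59} \approx 210.36 i$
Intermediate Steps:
$U{\left(w \right)} = \frac{2 + w}{7 + w}$ ($U{\left(w \right)} = \frac{w + 2}{w + 7} = \frac{2 + w}{7 + w}$)
$Z{\left(v \right)} = - 4 v$ ($Z{\left(v \right)} = - 5 v + v = - 4 v$)
$x{\left(s \right)} = 2 + \frac{2 + s}{7 + s}$ ($x{\left(s \right)} = \frac{2 + s}{7 + s} + 2 = 2 + \frac{2 + s}{7 + s}$)
$\sqrt{x{\left(Z{\left(F \right)} \right)} - 44256} = \sqrt{\frac{16 + 3 \left(\left(-4\right) \left(-13\right)\right)}{7 - -52} - 44256} = \sqrt{\frac{16 + 3 \cdot 52}{7 + 52} - 44256} = \sqrt{\frac{16 + 156}{59} - 44256} = \sqrt{\frac{1}{59} \cdot 172 - 44256} = \sqrt{\frac{172}{59} - 44256} = \sqrt{- \frac{2610932}{59}} = \frac{2 i \sqrt{38511247}}{59}$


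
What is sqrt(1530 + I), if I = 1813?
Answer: sqrt(3343) ≈ 57.819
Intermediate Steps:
sqrt(1530 + I) = sqrt(1530 + 1813) = sqrt(3343)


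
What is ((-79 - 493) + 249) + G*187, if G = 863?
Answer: 161058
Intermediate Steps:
((-79 - 493) + 249) + G*187 = ((-79 - 493) + 249) + 863*187 = (-572 + 249) + 161381 = -323 + 161381 = 161058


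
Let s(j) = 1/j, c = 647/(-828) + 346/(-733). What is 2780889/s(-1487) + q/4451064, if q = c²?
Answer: -6779959263290801844597391031/1639579432476449664 ≈ -4.1352e+9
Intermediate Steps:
c = -760739/606924 (c = 647*(-1/828) + 346*(-1/733) = -647/828 - 346/733 = -760739/606924 ≈ -1.2534)
q = 578723826121/368356741776 (q = (-760739/606924)² = 578723826121/368356741776 ≈ 1.5711)
2780889/s(-1487) + q/4451064 = 2780889/(1/(-1487)) + (578723826121/368356741776)/4451064 = 2780889/(-1/1487) + (578723826121/368356741776)*(1/4451064) = 2780889*(-1487) + 578723826121/1639579432476449664 = -4135181943 + 578723826121/1639579432476449664 = -6779959263290801844597391031/1639579432476449664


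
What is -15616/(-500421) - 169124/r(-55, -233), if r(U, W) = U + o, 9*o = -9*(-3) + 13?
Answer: 761705916116/227691555 ≈ 3345.3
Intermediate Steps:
o = 40/9 (o = (-9*(-3) + 13)/9 = (27 + 13)/9 = (1/9)*40 = 40/9 ≈ 4.4444)
r(U, W) = 40/9 + U (r(U, W) = U + 40/9 = 40/9 + U)
-15616/(-500421) - 169124/r(-55, -233) = -15616/(-500421) - 169124/(40/9 - 55) = -15616*(-1/500421) - 169124/(-455/9) = 15616/500421 - 169124*(-9/455) = 15616/500421 + 1522116/455 = 761705916116/227691555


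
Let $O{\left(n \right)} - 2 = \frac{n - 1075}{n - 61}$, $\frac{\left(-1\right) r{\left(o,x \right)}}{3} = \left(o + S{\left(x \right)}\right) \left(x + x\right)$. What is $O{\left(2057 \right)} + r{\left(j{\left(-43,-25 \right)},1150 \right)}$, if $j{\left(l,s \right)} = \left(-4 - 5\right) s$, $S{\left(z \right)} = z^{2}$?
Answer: $- \frac{9108548892513}{998} \approx -9.1268 \cdot 10^{9}$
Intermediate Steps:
$j{\left(l,s \right)} = - 9 s$
$r{\left(o,x \right)} = - 6 x \left(o + x^{2}\right)$ ($r{\left(o,x \right)} = - 3 \left(o + x^{2}\right) \left(x + x\right) = - 3 \left(o + x^{2}\right) 2 x = - 3 \cdot 2 x \left(o + x^{2}\right) = - 6 x \left(o + x^{2}\right)$)
$O{\left(n \right)} = 2 + \frac{-1075 + n}{-61 + n}$ ($O{\left(n \right)} = 2 + \frac{n - 1075}{n - 61} = 2 + \frac{-1075 + n}{-61 + n}$)
$O{\left(2057 \right)} + r{\left(j{\left(-43,-25 \right)},1150 \right)} = \frac{3 \left(-399 + 2057\right)}{-61 + 2057} - 6900 \left(\left(-9\right) \left(-25\right) + 1150^{2}\right) = 3 \cdot \frac{1}{1996} \cdot 1658 - 6900 \left(225 + 1322500\right) = 3 \cdot \frac{1}{1996} \cdot 1658 - 6900 \cdot 1322725 = \frac{2487}{998} - 9126802500 = - \frac{9108548892513}{998}$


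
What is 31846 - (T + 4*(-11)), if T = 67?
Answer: 31823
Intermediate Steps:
31846 - (T + 4*(-11)) = 31846 - (67 + 4*(-11)) = 31846 - (67 - 44) = 31846 - 1*23 = 31846 - 23 = 31823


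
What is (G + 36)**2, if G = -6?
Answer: 900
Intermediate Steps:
(G + 36)**2 = (-6 + 36)**2 = 30**2 = 900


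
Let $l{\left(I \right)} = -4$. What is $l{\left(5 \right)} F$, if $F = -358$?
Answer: $1432$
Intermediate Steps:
$l{\left(5 \right)} F = \left(-4\right) \left(-358\right) = 1432$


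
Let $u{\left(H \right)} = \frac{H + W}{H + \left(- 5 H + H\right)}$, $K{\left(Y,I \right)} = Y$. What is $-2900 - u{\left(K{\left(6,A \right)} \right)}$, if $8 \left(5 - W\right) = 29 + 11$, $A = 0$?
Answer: $- \frac{8699}{3} \approx -2899.7$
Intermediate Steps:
$W = 0$ ($W = 5 - \frac{29 + 11}{8} = 5 - 5 = 0$)
$u{\left(H \right)} = - \frac{1}{3}$ ($u{\left(H \right)} = \frac{H + 0}{H + \left(- 5 H + H\right)} = \frac{H}{H - 4 H} = \frac{H}{\left(-3\right) H} = H \left(- \frac{1}{3 H}\right) = - \frac{1}{3}$)
$-2900 - u{\left(K{\left(6,A \right)} \right)} = -2900 - - \frac{1}{3} = -2900 + \frac{1}{3} = - \frac{8699}{3}$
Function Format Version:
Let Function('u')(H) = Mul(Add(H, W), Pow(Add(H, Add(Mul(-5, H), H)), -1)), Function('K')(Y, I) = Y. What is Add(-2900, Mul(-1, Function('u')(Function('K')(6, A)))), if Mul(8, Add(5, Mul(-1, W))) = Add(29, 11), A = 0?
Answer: Rational(-8699, 3) ≈ -2899.7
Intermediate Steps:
W = 0 (W = Add(5, Mul(Rational(-1, 8), Add(29, 11))) = Add(5, Mul(Rational(-1, 8), 40)) = Add(5, -5) = 0)
Function('u')(H) = Rational(-1, 3) (Function('u')(H) = Mul(Add(H, 0), Pow(Add(H, Add(Mul(-5, H), H)), -1)) = Mul(H, Pow(Add(H, Mul(-4, H)), -1)) = Mul(H, Pow(Mul(-3, H), -1)) = Mul(H, Mul(Rational(-1, 3), Pow(H, -1))) = Rational(-1, 3))
Add(-2900, Mul(-1, Function('u')(Function('K')(6, A)))) = Add(-2900, Mul(-1, Rational(-1, 3))) = Add(-2900, Rational(1, 3)) = Rational(-8699, 3)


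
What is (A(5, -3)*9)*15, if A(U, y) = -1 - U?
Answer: -810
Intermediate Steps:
(A(5, -3)*9)*15 = ((-1 - 1*5)*9)*15 = ((-1 - 5)*9)*15 = -6*9*15 = -54*15 = -810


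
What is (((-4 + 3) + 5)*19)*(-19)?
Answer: -1444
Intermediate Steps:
(((-4 + 3) + 5)*19)*(-19) = ((-1 + 5)*19)*(-19) = (4*19)*(-19) = 76*(-19) = -1444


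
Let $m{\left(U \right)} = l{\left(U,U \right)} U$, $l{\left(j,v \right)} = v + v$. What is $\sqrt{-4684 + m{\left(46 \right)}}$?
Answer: $2 i \sqrt{113} \approx 21.26 i$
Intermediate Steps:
$l{\left(j,v \right)} = 2 v$
$m{\left(U \right)} = 2 U^{2}$ ($m{\left(U \right)} = 2 U U = 2 U^{2}$)
$\sqrt{-4684 + m{\left(46 \right)}} = \sqrt{-4684 + 2 \cdot 46^{2}} = \sqrt{-4684 + 2 \cdot 2116} = \sqrt{-4684 + 4232} = \sqrt{-452} = 2 i \sqrt{113}$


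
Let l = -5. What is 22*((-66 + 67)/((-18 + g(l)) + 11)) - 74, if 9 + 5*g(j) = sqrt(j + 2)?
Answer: -148326/1939 - 110*I*sqrt(3)/1939 ≈ -76.496 - 0.09826*I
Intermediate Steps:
g(j) = -9/5 + sqrt(2 + j)/5 (g(j) = -9/5 + sqrt(j + 2)/5 = -9/5 + sqrt(2 + j)/5)
22*((-66 + 67)/((-18 + g(l)) + 11)) - 74 = 22*((-66 + 67)/((-18 + (-9/5 + sqrt(2 - 5)/5)) + 11)) - 74 = 22*(1/((-18 + (-9/5 + sqrt(-3)/5)) + 11)) - 74 = 22*(1/((-18 + (-9/5 + (I*sqrt(3))/5)) + 11)) - 74 = 22*(1/((-18 + (-9/5 + I*sqrt(3)/5)) + 11)) - 74 = 22*(1/((-99/5 + I*sqrt(3)/5) + 11)) - 74 = 22*(1/(-44/5 + I*sqrt(3)/5)) - 74 = 22/(-44/5 + I*sqrt(3)/5) - 74 = -74 + 22/(-44/5 + I*sqrt(3)/5)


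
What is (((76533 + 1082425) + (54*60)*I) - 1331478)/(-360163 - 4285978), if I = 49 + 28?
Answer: -76960/4646141 ≈ -0.016564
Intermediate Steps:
I = 77
(((76533 + 1082425) + (54*60)*I) - 1331478)/(-360163 - 4285978) = (((76533 + 1082425) + (54*60)*77) - 1331478)/(-360163 - 4285978) = ((1158958 + 3240*77) - 1331478)/(-4646141) = ((1158958 + 249480) - 1331478)*(-1/4646141) = (1408438 - 1331478)*(-1/4646141) = 76960*(-1/4646141) = -76960/4646141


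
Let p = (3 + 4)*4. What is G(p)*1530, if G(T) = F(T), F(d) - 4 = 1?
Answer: 7650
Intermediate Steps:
F(d) = 5 (F(d) = 4 + 1 = 5)
p = 28 (p = 7*4 = 28)
G(T) = 5
G(p)*1530 = 5*1530 = 7650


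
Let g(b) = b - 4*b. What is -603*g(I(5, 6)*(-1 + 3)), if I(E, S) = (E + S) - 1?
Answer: 36180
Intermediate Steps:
I(E, S) = -1 + E + S
g(b) = -3*b
-603*g(I(5, 6)*(-1 + 3)) = -(-1809)*(-1 + 5 + 6)*(-1 + 3) = -(-1809)*10*2 = -(-1809)*20 = -603*(-60) = 36180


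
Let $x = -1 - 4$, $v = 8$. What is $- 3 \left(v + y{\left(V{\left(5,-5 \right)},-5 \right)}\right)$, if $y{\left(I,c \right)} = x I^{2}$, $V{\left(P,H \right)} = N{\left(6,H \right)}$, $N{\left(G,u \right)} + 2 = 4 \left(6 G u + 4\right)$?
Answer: $7476516$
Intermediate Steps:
$N{\left(G,u \right)} = 14 + 24 G u$ ($N{\left(G,u \right)} = -2 + 4 \left(6 G u + 4\right) = -2 + 4 \left(4 + 6 G u\right) = -2 + \left(16 + 24 G u\right) = 14 + 24 G u$)
$V{\left(P,H \right)} = 14 + 144 H$ ($V{\left(P,H \right)} = 14 + 24 \cdot 6 H = 14 + 144 H$)
$x = -5$
$y{\left(I,c \right)} = - 5 I^{2}$
$- 3 \left(v + y{\left(V{\left(5,-5 \right)},-5 \right)}\right) = - 3 \left(8 - 5 \left(14 + 144 \left(-5\right)\right)^{2}\right) = - 3 \left(8 - 5 \left(14 - 720\right)^{2}\right) = - 3 \left(8 - 5 \left(-706\right)^{2}\right) = - 3 \left(8 - 2492180\right) = \left(-3\right) \left(-2492172\right) = 7476516$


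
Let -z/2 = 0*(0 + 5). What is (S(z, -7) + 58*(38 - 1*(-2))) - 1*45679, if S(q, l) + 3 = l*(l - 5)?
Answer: -43278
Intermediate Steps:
z = 0 (z = -0*(0 + 5) = -0*5 = -2*0 = 0)
S(q, l) = -3 + l*(-5 + l) (S(q, l) = -3 + l*(l - 5) = -3 + l*(-5 + l))
(S(z, -7) + 58*(38 - 1*(-2))) - 1*45679 = ((-3 + (-7)² - 5*(-7)) + 58*(38 - 1*(-2))) - 1*45679 = ((-3 + 49 + 35) + 58*(38 + 2)) - 45679 = (81 + 58*40) - 45679 = (81 + 2320) - 45679 = 2401 - 45679 = -43278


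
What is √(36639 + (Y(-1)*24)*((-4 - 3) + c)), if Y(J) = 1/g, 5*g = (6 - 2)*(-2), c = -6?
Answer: √36834 ≈ 191.92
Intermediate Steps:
g = -8/5 (g = ((6 - 2)*(-2))/5 = (4*(-2))/5 = (⅕)*(-8) = -8/5 ≈ -1.6000)
Y(J) = -5/8 (Y(J) = 1/(-8/5) = -5/8)
√(36639 + (Y(-1)*24)*((-4 - 3) + c)) = √(36639 + (-5/8*24)*((-4 - 3) - 6)) = √(36639 - 15*(-7 - 6)) = √(36639 - 15*(-13)) = √(36639 + 195) = √36834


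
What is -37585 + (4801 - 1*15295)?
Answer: -48079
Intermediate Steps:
-37585 + (4801 - 1*15295) = -37585 + (4801 - 15295) = -37585 - 10494 = -48079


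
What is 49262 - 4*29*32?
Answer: 45550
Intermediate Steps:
49262 - 4*29*32 = 49262 - 116*32 = 49262 - 1*3712 = 49262 - 3712 = 45550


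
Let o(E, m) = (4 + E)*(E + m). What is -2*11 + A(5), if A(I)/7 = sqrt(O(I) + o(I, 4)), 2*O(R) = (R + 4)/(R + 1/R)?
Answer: -22 + 21*sqrt(6149)/26 ≈ 41.336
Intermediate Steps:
O(R) = (4 + R)/(2*(R + 1/R)) (O(R) = ((R + 4)/(R + 1/R))/2 = ((4 + R)/(R + 1/R))/2 = (4 + R)/(2*(R + 1/R)))
A(I) = 7*sqrt(16 + I**2 + 8*I + I*(4 + I)/(2*(1 + I**2))) (A(I) = 7*sqrt(I*(4 + I)/(2*(1 + I**2)) + (I**2 + 4*I + 4*4 + I*4)) = 7*sqrt(I*(4 + I)/(2*(1 + I**2)) + (I**2 + 4*I + 16 + 4*I)) = 7*sqrt(I*(4 + I)/(2*(1 + I**2)) + (16 + I**2 + 8*I)) = 7*sqrt(16 + I**2 + 8*I + I*(4 + I)/(2*(1 + I**2))))
-2*11 + A(5) = -2*11 + 7*sqrt(2)*sqrt(32 + 2*5**2 + 16*5 + 5*(4 + 5)/(1 + 5**2))/2 = -22 + 7*sqrt(2)*sqrt(32 + 2*25 + 80 + 5*9/(1 + 25))/2 = -22 + 7*sqrt(2)*sqrt(32 + 50 + 80 + 5*9/26)/2 = -22 + 7*sqrt(2)*sqrt(32 + 50 + 80 + 5*(1/26)*9)/2 = -22 + 7*sqrt(2)*sqrt(32 + 50 + 80 + 45/26)/2 = -22 + 7*sqrt(2)*sqrt(4257/26)/2 = -22 + 7*sqrt(2)*(3*sqrt(12298)/26)/2 = -22 + 21*sqrt(6149)/26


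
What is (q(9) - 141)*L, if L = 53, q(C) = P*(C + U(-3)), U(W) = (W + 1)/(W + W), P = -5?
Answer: -29839/3 ≈ -9946.3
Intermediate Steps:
U(W) = (1 + W)/(2*W) (U(W) = (1 + W)/((2*W)) = (1 + W)*(1/(2*W)) = (1 + W)/(2*W))
q(C) = -5/3 - 5*C (q(C) = -5*(C + (½)*(1 - 3)/(-3)) = -5*(C + (½)*(-⅓)*(-2)) = -5*(C + ⅓) = -5*(⅓ + C) = -5/3 - 5*C)
(q(9) - 141)*L = ((-5/3 - 5*9) - 141)*53 = ((-5/3 - 45) - 141)*53 = (-140/3 - 141)*53 = -563/3*53 = -29839/3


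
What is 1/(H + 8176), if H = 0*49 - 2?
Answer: 1/8174 ≈ 0.00012234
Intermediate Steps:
H = -2 (H = 0 - 2 = -2)
1/(H + 8176) = 1/(-2 + 8176) = 1/8174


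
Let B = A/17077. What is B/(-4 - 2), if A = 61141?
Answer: -61141/102462 ≈ -0.59672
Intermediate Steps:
B = 61141/17077 ≈ 3.5803
B/(-4 - 2) = (61141/17077)/(-4 - 2) = (61141/17077)/(-6) = -⅙*61141/17077 = -61141/102462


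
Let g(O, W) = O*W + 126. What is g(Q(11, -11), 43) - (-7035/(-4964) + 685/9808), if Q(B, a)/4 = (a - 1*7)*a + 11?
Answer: 439064815967/12171728 ≈ 36073.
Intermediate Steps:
Q(B, a) = 44 + 4*a*(-7 + a) (Q(B, a) = 4*((a - 1*7)*a + 11) = 4*((a - 7)*a + 11) = 4*((-7 + a)*a + 11) = 4*(a*(-7 + a) + 11) = 4*(11 + a*(-7 + a)) = 44 + 4*a*(-7 + a))
g(O, W) = 126 + O*W
g(Q(11, -11), 43) - (-7035/(-4964) + 685/9808) = (126 + (44 - 28*(-11) + 4*(-11)²)*43) - (-7035/(-4964) + 685/9808) = (126 + (44 + 308 + 4*121)*43) - (-7035*(-1/4964) + 685*(1/9808)) = (126 + (44 + 308 + 484)*43) - (7035/4964 + 685/9808) = (126 + 836*43) - 1*18099905/12171728 = (126 + 35948) - 18099905/12171728 = 36074 - 18099905/12171728 = 439064815967/12171728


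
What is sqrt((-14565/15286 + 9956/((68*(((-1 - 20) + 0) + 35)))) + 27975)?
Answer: sqrt(23149375184538407)/909517 ≈ 167.29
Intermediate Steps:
sqrt((-14565/15286 + 9956/((68*(((-1 - 20) + 0) + 35)))) + 27975) = sqrt((-14565*1/15286 + 9956/((68*((-21 + 0) + 35)))) + 27975) = sqrt((-14565/15286 + 9956/((68*(-21 + 35)))) + 27975) = sqrt((-14565/15286 + 9956/((68*14))) + 27975) = sqrt((-14565/15286 + 9956/952) + 27975) = sqrt((-14565/15286 + 9956*(1/952)) + 27975) = sqrt((-14565/15286 + 2489/238) + 27975) = sqrt(8645096/909517 + 27975) = sqrt(25452383171/909517) = sqrt(23149375184538407)/909517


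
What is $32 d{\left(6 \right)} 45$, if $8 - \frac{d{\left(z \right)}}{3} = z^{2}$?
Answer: $-120960$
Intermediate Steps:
$d{\left(z \right)} = 24 - 3 z^{2}$
$32 d{\left(6 \right)} 45 = 32 \left(24 - 3 \cdot 6^{2}\right) 45 = 32 \left(24 - 108\right) 45 = 32 \left(-84\right) 45 = \left(-2688\right) 45 = -120960$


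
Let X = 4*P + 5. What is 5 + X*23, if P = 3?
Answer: 396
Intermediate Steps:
X = 17 (X = 4*3 + 5 = 12 + 5 = 17)
5 + X*23 = 5 + 17*23 = 5 + 391 = 396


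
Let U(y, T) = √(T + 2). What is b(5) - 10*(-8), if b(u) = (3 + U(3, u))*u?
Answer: 95 + 5*√7 ≈ 108.23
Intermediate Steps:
U(y, T) = √(2 + T)
b(u) = u*(3 + √(2 + u)) (b(u) = (3 + √(2 + u))*u = u*(3 + √(2 + u)))
b(5) - 10*(-8) = 5*(3 + √(2 + 5)) - 10*(-8) = 5*(3 + √7) + 80 = (15 + 5*√7) + 80 = 95 + 5*√7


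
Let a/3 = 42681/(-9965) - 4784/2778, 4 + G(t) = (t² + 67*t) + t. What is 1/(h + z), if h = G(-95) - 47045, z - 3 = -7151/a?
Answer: -83120189/3664275878864 ≈ -2.2684e-5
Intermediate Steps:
G(t) = -4 + t² + 68*t (G(t) = -4 + ((t² + 67*t) + t) = -4 + (t² + 68*t) = -4 + t² + 68*t)
a = -83120189/4613795 (a = 3*(42681/(-9965) - 4784/2778) = 3*(42681*(-1/9965) - 4784*1/2778) = 3*(-42681/9965 - 2392/1389) = 3*(-83120189/13841385) = -83120189/4613795 ≈ -18.016)
z = 33242608612/83120189 (z = 3 - 7151/(-83120189/4613795) = 3 - 7151*(-4613795/83120189) = 3 + 32993248045/83120189 = 33242608612/83120189 ≈ 399.93)
h = -44484 (h = (-4 + (-95)² + 68*(-95)) - 47045 = (-4 + 9025 - 6460) - 47045 = 2561 - 47045 = -44484)
1/(h + z) = 1/(-44484 + 33242608612/83120189) = 1/(-3664275878864/83120189) = -83120189/3664275878864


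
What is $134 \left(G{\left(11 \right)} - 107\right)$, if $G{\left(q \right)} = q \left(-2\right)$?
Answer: $-17286$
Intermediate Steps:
$G{\left(q \right)} = - 2 q$
$134 \left(G{\left(11 \right)} - 107\right) = 134 \left(\left(-2\right) 11 - 107\right) = 134 \left(-22 - 107\right) = 134 \left(-129\right) = -17286$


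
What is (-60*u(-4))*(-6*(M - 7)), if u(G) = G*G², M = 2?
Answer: 115200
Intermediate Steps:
u(G) = G³
(-60*u(-4))*(-6*(M - 7)) = (-60*(-4)³)*(-6*(2 - 7)) = (-60*(-64))*(-6*(-5)) = 3840*30 = 115200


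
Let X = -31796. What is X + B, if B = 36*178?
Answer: -25388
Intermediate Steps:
B = 6408
X + B = -31796 + 6408 = -25388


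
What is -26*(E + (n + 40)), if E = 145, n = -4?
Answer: -4706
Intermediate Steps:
-26*(E + (n + 40)) = -26*(145 + (-4 + 40)) = -26*(145 + 36) = -26*181 = -4706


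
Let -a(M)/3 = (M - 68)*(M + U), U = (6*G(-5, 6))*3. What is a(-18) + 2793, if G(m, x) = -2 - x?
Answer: -39003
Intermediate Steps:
U = -144 (U = (6*(-2 - 1*6))*3 = (6*(-2 - 6))*3 = (6*(-8))*3 = -48*3 = -144)
a(M) = -3*(-144 + M)*(-68 + M) (a(M) = -3*(M - 68)*(M - 144) = -3*(-68 + M)*(-144 + M) = -3*(-144 + M)*(-68 + M))
a(-18) + 2793 = (-29376 - 3*(-18)² + 636*(-18)) + 2793 = (-29376 - 3*324 - 11448) + 2793 = (-29376 - 972 - 11448) + 2793 = -41796 + 2793 = -39003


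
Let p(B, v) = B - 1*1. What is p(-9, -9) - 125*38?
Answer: -4760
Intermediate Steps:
p(B, v) = -1 + B (p(B, v) = B - 1 = -1 + B)
p(-9, -9) - 125*38 = (-1 - 9) - 125*38 = -10 - 4750 = -4760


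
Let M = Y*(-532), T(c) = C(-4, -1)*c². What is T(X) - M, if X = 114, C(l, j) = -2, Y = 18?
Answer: -16416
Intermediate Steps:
T(c) = -2*c²
M = -9576 (M = 18*(-532) = -9576)
T(X) - M = -2*114² - 1*(-9576) = -2*12996 + 9576 = -25992 + 9576 = -16416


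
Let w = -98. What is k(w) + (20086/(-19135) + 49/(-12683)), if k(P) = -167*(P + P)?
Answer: 7943447369707/242689205 ≈ 32731.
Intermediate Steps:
k(P) = -334*P
k(w) + (20086/(-19135) + 49/(-12683)) = -334*(-98) + (20086/(-19135) + 49/(-12683)) = 32732 + (20086*(-1/19135) + 49*(-1/12683)) = 32732 + (-20086/19135 - 49/12683) = 32732 - 255688353/242689205 = 7943447369707/242689205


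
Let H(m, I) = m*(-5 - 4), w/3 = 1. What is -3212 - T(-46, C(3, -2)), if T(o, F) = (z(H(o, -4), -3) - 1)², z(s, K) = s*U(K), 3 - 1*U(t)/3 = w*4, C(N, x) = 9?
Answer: -124973253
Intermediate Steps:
w = 3 (w = 3*1 = 3)
U(t) = -27 (U(t) = 9 - 9*4 = 9 - 3*12 = 9 - 36 = -27)
H(m, I) = -9*m (H(m, I) = m*(-9) = -9*m)
z(s, K) = -27*s (z(s, K) = s*(-27) = -27*s)
T(o, F) = (-1 + 243*o)² (T(o, F) = (-(-243)*o - 1)² = (243*o - 1)² = (-1 + 243*o)²)
-3212 - T(-46, C(3, -2)) = -3212 - (-1 + 243*(-46))² = -3212 - (-1 - 11178)² = -3212 - 1*(-11179)² = -3212 - 1*124970041 = -3212 - 124970041 = -124973253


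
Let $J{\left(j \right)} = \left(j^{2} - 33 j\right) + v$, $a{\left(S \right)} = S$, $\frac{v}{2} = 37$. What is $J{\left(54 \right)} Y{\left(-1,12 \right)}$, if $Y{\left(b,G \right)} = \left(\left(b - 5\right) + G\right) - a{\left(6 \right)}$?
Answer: $0$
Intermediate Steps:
$v = 74$ ($v = 2 \cdot 37 = 74$)
$J{\left(j \right)} = 74 + j^{2} - 33 j$ ($J{\left(j \right)} = \left(j^{2} - 33 j\right) + 74 = 74 + j^{2} - 33 j$)
$Y{\left(b,G \right)} = -11 + G + b$ ($Y{\left(b,G \right)} = \left(\left(b - 5\right) + G\right) - 6 = \left(\left(-5 + b\right) + G\right) - 6 = \left(-5 + G + b\right) - 6 = -11 + G + b$)
$J{\left(54 \right)} Y{\left(-1,12 \right)} = \left(74 + 54^{2} - 1782\right) \left(-11 + 12 - 1\right) = \left(74 + 2916 - 1782\right) 0 = 1208 \cdot 0 = 0$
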